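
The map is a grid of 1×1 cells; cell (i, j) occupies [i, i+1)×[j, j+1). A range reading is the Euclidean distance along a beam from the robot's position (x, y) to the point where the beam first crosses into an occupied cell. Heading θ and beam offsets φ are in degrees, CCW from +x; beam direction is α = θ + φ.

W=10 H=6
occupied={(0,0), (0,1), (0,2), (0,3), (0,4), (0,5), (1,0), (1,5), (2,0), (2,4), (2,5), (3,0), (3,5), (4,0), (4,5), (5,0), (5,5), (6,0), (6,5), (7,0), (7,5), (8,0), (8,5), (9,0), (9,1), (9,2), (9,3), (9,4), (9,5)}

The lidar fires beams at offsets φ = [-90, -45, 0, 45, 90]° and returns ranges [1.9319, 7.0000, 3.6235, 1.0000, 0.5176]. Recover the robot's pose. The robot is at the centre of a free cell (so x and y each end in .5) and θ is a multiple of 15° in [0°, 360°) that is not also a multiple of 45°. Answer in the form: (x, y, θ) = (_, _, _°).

(x, y, θ) = (8.5, 4.5, 255°)

Candidates: 31 free-cell centres × 16 headings = 496 poses. Raycast each; keep the one whose scan matches to 4 dp.
  (8.5, 1.5, 195°): beam 1 = 3.6235 ≠ 1.9319 ✗
  (6.5, 4.5, 105°): beam 2 = 0.5774 ≠ 7.0000 ✗
  (6.5, 2.5, 150°): beam 1 = 2.8868 ≠ 1.9319 ✗
  …
  (8.5, 4.5, 255°): r_1=1.9319, r_2=7.0000, r_3=3.6235, r_4=1.0000, r_5=0.5176 — all match ✓
Unique over the lattice → pose = (8.5, 4.5, 255°).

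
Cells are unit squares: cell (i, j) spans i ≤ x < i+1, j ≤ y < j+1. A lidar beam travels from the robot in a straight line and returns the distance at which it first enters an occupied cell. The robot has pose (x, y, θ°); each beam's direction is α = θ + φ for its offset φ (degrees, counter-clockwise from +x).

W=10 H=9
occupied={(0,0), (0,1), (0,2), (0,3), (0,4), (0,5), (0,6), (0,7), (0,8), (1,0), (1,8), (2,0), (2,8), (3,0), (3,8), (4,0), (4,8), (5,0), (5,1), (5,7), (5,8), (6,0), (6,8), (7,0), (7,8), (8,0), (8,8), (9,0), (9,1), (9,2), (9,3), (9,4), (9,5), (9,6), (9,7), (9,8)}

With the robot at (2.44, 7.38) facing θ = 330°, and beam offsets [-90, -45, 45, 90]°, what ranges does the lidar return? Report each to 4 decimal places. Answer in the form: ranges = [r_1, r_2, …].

ranges = [2.8800, 6.6051, 2.3955, 0.7159]

beam 1: φ=-90°, α=240°
  cosα=-0.5000 sinα=-0.8660 | (2,7) | tMaxX 0.8800 tMaxY 0.4388 | tΔX 2.0000 tΔY 1.1547
    t=0.4388 [y] (2,6)
    t=0.8800 [x] (1,6)
    t=1.5935 [y] (1,5)
    t=2.7482 [y] (1,4)
    t=2.8800 [x] (0,4) — stop
  → r_1 = 2.8800
beam 2: φ=-45°, α=285°
  cosα=0.2588 sinα=-0.9659 | (2,7) | tMaxX 2.1637 tMaxY 0.3934 | tΔX 3.8637 tΔY 1.0353
    t=0.3934 [y] (2,6)
    t=1.4287 [y] (2,5)
    t=2.1637 [x] (3,5)
    t=2.4640 [y] (3,4)
    t=3.4992 [y] (3,3)
    t=4.5345 [y] (3,2)
    t=5.5698 [y] (3,1)
    t=6.0274 [x] (4,1)
    t=6.6051 [y] (4,0) — stop
  → r_2 = 6.6051
beam 3: φ=45°, α=15°
  cosα=0.9659 sinα=0.2588 | (2,7) | tMaxX 0.5798 tMaxY 2.3955 | tΔX 1.0353 tΔY 3.8637
    t=0.5798 [x] (3,7)
    t=1.6150 [x] (4,7)
    t=2.3955 [y] (4,8) — stop
  → r_3 = 2.3955
beam 4: φ=90°, α=60°
  cosα=0.5000 sinα=0.8660 | (2,7) | tMaxX 1.1200 tMaxY 0.7159 | tΔX 2.0000 tΔY 1.1547
    t=0.7159 [y] (2,8) — stop
  → r_4 = 0.7159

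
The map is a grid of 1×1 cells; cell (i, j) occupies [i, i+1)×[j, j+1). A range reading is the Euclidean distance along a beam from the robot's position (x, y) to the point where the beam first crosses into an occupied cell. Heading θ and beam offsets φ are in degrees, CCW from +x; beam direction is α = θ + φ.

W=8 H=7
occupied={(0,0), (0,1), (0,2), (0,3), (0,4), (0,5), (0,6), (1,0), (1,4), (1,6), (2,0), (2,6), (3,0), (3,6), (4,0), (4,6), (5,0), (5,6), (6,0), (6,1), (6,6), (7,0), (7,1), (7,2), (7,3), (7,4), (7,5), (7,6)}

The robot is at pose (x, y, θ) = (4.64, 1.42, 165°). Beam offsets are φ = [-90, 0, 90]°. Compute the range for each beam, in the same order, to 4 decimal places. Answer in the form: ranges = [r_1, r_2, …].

beam 1: φ=-90°, α=75°
  cosα=0.2588 sinα=0.9659 | (4,1) | tMaxX 1.3909 tMaxY 0.6005 | tΔX 3.8637 tΔY 1.0353
    t=0.6005 [y] (4,2)
    t=1.3909 [x] (5,2)
    t=1.6357 [y] (5,3)
    t=2.6710 [y] (5,4)
    t=3.7063 [y] (5,5)
    t=4.7416 [y] (5,6) — stop
  → r_1 = 4.7416
beam 2: φ=0°, α=165°
  cosα=-0.9659 sinα=0.2588 | (4,1) | tMaxX 0.6626 tMaxY 2.2409 | tΔX 1.0353 tΔY 3.8637
    t=0.6626 [x] (3,1)
    t=1.6979 [x] (2,1)
    t=2.2409 [y] (2,2)
    t=2.7331 [x] (1,2)
    t=3.7684 [x] (0,2) — stop
  → r_2 = 3.7684
beam 3: φ=90°, α=255°
  cosα=-0.2588 sinα=-0.9659 | (4,1) | tMaxX 2.4728 tMaxY 0.4348 | tΔX 3.8637 tΔY 1.0353
    t=0.4348 [y] (4,0) — stop
  → r_3 = 0.4348

ranges = [4.7416, 3.7684, 0.4348]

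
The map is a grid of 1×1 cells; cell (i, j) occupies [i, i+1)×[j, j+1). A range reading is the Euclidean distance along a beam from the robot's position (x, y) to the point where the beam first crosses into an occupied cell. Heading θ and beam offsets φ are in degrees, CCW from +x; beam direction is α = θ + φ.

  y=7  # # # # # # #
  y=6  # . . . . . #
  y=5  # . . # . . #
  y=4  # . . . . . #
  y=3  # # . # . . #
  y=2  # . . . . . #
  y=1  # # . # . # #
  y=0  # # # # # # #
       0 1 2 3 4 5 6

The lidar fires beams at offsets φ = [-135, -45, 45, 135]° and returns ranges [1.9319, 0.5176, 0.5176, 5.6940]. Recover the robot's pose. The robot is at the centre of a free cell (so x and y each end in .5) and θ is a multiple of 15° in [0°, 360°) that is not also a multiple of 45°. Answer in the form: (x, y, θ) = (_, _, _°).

The pose lattice has 24·16 = 384 candidates. Test each by forward raycasting.
  (5.5, 2.5, 150°): beam 1 = 0.5176 ≠ 1.9319 ✗
  (1.5, 4.5, 300°): beam 1 = 0.5176 ≠ 1.9319 ✗
  (5.5, 5.5, 150°): beam 1 = 0.5176 ≠ 1.9319 ✗
  …
  (1.5, 6.5, 150°): r_1=1.9319, r_2=0.5176, r_3=0.5176, r_4=5.6940 — all match ✓
Unique over the lattice → pose = (1.5, 6.5, 150°).

(x, y, θ) = (1.5, 6.5, 150°)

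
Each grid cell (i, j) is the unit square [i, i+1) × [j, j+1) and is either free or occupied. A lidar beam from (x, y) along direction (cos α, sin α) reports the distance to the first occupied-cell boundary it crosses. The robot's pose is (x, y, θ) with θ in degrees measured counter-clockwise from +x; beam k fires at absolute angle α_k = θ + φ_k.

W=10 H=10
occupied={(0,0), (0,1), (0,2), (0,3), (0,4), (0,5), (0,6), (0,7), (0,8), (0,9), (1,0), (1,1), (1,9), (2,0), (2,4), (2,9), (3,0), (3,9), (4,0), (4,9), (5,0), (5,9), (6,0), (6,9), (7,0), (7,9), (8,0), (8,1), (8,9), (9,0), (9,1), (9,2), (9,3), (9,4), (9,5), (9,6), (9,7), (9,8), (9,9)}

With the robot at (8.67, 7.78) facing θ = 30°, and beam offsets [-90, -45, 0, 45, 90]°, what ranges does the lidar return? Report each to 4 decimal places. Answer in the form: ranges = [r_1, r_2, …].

beam 1: φ=-90°, α=300°
  dir = (cos 300°, sin 300°) = (0.5000, -0.8660); from cell (8,7)
  next x-line at t=0.6600, next y-line at t=0.9007; Δt_x=2.0000, Δt_y=1.1547
    x: enter (9,7) at t=0.6600 ← occupied
  → r_1 = 0.6600
beam 2: φ=-45°, α=345°
  dir = (cos 345°, sin 345°) = (0.9659, -0.2588); from cell (8,7)
  next x-line at t=0.3416, next y-line at t=3.0137; Δt_x=1.0353, Δt_y=3.8637
    x: enter (9,7) at t=0.3416 ← occupied
  → r_2 = 0.3416
beam 3: φ=0°, α=30°
  dir = (cos 30°, sin 30°) = (0.8660, 0.5000); from cell (8,7)
  next x-line at t=0.3811, next y-line at t=0.4400; Δt_x=1.1547, Δt_y=2.0000
    x: enter (9,7) at t=0.3811 ← occupied
  → r_3 = 0.3811
beam 4: φ=45°, α=75°
  dir = (cos 75°, sin 75°) = (0.2588, 0.9659); from cell (8,7)
  next x-line at t=1.2750, next y-line at t=0.2278; Δt_x=3.8637, Δt_y=1.0353
    y: enter (8,8) at t=0.2278
    y: enter (8,9) at t=1.2630 ← occupied
  → r_4 = 1.2630
beam 5: φ=90°, α=120°
  dir = (cos 120°, sin 120°) = (-0.5000, 0.8660); from cell (8,7)
  next x-line at t=1.3400, next y-line at t=0.2540; Δt_x=2.0000, Δt_y=1.1547
    y: enter (8,8) at t=0.2540
    x: enter (7,8) at t=1.3400
    y: enter (7,9) at t=1.4087 ← occupied
  → r_5 = 1.4087

ranges = [0.6600, 0.3416, 0.3811, 1.2630, 1.4087]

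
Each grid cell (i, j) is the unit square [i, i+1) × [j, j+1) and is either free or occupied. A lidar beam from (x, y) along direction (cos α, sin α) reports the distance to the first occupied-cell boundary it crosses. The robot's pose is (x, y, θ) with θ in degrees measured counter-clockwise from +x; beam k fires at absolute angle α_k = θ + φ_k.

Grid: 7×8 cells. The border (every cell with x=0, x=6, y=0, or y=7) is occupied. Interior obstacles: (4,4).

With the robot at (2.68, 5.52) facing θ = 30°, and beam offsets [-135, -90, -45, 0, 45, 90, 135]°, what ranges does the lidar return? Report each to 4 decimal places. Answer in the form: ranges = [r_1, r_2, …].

ranges = [4.6794, 5.2192, 2.0091, 2.9600, 1.5322, 1.7090, 1.7393]

beam 1: φ=-135°, α=255°
  direction (-0.2588, -0.9659); cell (2,5); t to first gridline: x 2.6273, y 0.5383 (then +3.8637 / +1.0353)
    (2,4) via y @ 0.5383
    (2,3) via y @ 1.5736
    (2,2) via y @ 2.6089
    (1,2) via x @ 2.6273
    (1,1) via y @ 3.6442
    (1,0) via y @ 4.6794  # hit
  → r_1 = 4.6794
beam 2: φ=-90°, α=300°
  direction (0.5000, -0.8660); cell (2,5); t to first gridline: x 0.6400, y 0.6004 (then +2.0000 / +1.1547)
    (2,4) via y @ 0.6004
    (3,4) via x @ 0.6400
    (3,3) via y @ 1.7551
    (4,3) via x @ 2.6400
    (4,2) via y @ 2.9098
    (4,1) via y @ 4.0645
    (5,1) via x @ 4.6400
    (5,0) via y @ 5.2192  # hit
  → r_2 = 5.2192
beam 3: φ=-45°, α=345°
  direction (0.9659, -0.2588); cell (2,5); t to first gridline: x 0.3313, y 2.0091 (then +1.0353 / +3.8637)
    (3,5) via x @ 0.3313
    (4,5) via x @ 1.3666
    (4,4) via y @ 2.0091  # hit
  → r_3 = 2.0091
beam 4: φ=0°, α=30°
  direction (0.8660, 0.5000); cell (2,5); t to first gridline: x 0.3695, y 0.9600 (then +1.1547 / +2.0000)
    (3,5) via x @ 0.3695
    (3,6) via y @ 0.9600
    (4,6) via x @ 1.5242
    (5,6) via x @ 2.6789
    (5,7) via y @ 2.9600  # hit
  → r_4 = 2.9600
beam 5: φ=45°, α=75°
  direction (0.2588, 0.9659); cell (2,5); t to first gridline: x 1.2364, y 0.4969 (then +3.8637 / +1.0353)
    (2,6) via y @ 0.4969
    (3,6) via x @ 1.2364
    (3,7) via y @ 1.5322  # hit
  → r_5 = 1.5322
beam 6: φ=90°, α=120°
  direction (-0.5000, 0.8660); cell (2,5); t to first gridline: x 1.3600, y 0.5543 (then +2.0000 / +1.1547)
    (2,6) via y @ 0.5543
    (1,6) via x @ 1.3600
    (1,7) via y @ 1.7090  # hit
  → r_6 = 1.7090
beam 7: φ=135°, α=165°
  direction (-0.9659, 0.2588); cell (2,5); t to first gridline: x 0.7040, y 1.8546 (then +1.0353 / +3.8637)
    (1,5) via x @ 0.7040
    (0,5) via x @ 1.7393  # hit
  → r_7 = 1.7393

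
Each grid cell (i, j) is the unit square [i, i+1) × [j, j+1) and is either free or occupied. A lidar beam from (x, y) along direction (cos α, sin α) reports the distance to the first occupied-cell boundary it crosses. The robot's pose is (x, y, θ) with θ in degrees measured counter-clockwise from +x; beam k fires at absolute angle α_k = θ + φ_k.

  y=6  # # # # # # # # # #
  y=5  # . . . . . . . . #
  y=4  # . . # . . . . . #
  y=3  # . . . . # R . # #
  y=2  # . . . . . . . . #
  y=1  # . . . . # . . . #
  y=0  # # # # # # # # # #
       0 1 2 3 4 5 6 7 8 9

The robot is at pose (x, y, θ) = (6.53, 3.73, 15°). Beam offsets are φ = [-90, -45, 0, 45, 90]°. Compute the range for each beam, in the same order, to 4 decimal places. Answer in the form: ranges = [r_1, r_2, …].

ranges = [2.8263, 2.8521, 2.5571, 2.6212, 2.3501]

beam 1: φ=-90°, α=285°
  d=(0.2588,-0.9659)  start (6,3)  tX=1.8159 tY=0.7558  stride 1/|dx|=3.8637 1/|dy|=1.0353
    cross y-line → (6,2), t=0.7558
    cross y-line → (6,1), t=1.7910
    cross x-line → (7,1), t=1.8159
    cross y-line → (7,0), t=2.8263 (wall)
  → r_1 = 2.8263
beam 2: φ=-45°, α=330°
  d=(0.8660,-0.5000)  start (6,3)  tX=0.5427 tY=1.4600  stride 1/|dx|=1.1547 1/|dy|=2.0000
    cross x-line → (7,3), t=0.5427
    cross y-line → (7,2), t=1.4600
    cross x-line → (8,2), t=1.6974
    cross x-line → (9,2), t=2.8521 (wall)
  → r_2 = 2.8521
beam 3: φ=0°, α=15°
  d=(0.9659,0.2588)  start (6,3)  tX=0.4866 tY=1.0432  stride 1/|dx|=1.0353 1/|dy|=3.8637
    cross x-line → (7,3), t=0.4866
    cross y-line → (7,4), t=1.0432
    cross x-line → (8,4), t=1.5219
    cross x-line → (9,4), t=2.5571 (wall)
  → r_3 = 2.5571
beam 4: φ=45°, α=60°
  d=(0.5000,0.8660)  start (6,3)  tX=0.9400 tY=0.3118  stride 1/|dx|=2.0000 1/|dy|=1.1547
    cross y-line → (6,4), t=0.3118
    cross x-line → (7,4), t=0.9400
    cross y-line → (7,5), t=1.4665
    cross y-line → (7,6), t=2.6212 (wall)
  → r_4 = 2.6212
beam 5: φ=90°, α=105°
  d=(-0.2588,0.9659)  start (6,3)  tX=2.0478 tY=0.2795  stride 1/|dx|=3.8637 1/|dy|=1.0353
    cross y-line → (6,4), t=0.2795
    cross y-line → (6,5), t=1.3148
    cross x-line → (5,5), t=2.0478
    cross y-line → (5,6), t=2.3501 (wall)
  → r_5 = 2.3501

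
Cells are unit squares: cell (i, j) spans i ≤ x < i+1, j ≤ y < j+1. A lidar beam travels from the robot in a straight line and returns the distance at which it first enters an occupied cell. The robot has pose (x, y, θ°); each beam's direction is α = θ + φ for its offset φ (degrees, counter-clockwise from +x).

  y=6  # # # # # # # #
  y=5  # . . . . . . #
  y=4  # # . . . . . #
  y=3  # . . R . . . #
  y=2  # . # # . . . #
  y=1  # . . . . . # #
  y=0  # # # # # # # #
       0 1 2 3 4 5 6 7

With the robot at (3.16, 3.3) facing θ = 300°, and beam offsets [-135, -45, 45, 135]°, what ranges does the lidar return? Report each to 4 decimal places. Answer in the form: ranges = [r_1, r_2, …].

ranges = [2.2362, 0.3106, 3.9755, 2.7952]

beam 1: φ=-135°, α=165°
  cosα=-0.9659 sinα=0.2588 | (3,3) | tMaxX 0.1656 tMaxY 2.7046 | tΔX 1.0353 tΔY 3.8637
    t=0.1656 [x] (2,3)
    t=1.2009 [x] (1,3)
    t=2.2362 [x] (0,3) — stop
  → r_1 = 2.2362
beam 2: φ=-45°, α=255°
  cosα=-0.2588 sinα=-0.9659 | (3,3) | tMaxX 0.6182 tMaxY 0.3106 | tΔX 3.8637 tΔY 1.0353
    t=0.3106 [y] (3,2) — stop
  → r_2 = 0.3106
beam 3: φ=45°, α=345°
  cosα=0.9659 sinα=-0.2588 | (3,3) | tMaxX 0.8696 tMaxY 1.1591 | tΔX 1.0353 tΔY 3.8637
    t=0.8696 [x] (4,3)
    t=1.1591 [y] (4,2)
    t=1.9049 [x] (5,2)
    t=2.9402 [x] (6,2)
    t=3.9755 [x] (7,2) — stop
  → r_3 = 3.9755
beam 4: φ=135°, α=75°
  cosα=0.2588 sinα=0.9659 | (3,3) | tMaxX 3.2455 tMaxY 0.7247 | tΔX 3.8637 tΔY 1.0353
    t=0.7247 [y] (3,4)
    t=1.7600 [y] (3,5)
    t=2.7952 [y] (3,6) — stop
  → r_4 = 2.7952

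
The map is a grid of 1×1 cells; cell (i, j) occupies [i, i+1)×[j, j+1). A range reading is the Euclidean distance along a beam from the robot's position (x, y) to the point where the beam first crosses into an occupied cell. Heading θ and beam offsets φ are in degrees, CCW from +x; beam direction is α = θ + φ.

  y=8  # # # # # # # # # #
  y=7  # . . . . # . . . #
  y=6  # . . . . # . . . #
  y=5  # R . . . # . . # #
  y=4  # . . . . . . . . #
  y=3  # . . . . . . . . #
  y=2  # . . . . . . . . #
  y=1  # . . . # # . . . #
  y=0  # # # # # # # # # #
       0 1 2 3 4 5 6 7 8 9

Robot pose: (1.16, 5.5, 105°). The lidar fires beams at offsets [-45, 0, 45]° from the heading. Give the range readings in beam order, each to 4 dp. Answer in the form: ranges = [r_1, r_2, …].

ranges = [2.8868, 0.6182, 0.1848]

beam 1: φ=-45°, α=60°
  cosα=0.5000 sinα=0.8660 | (1,5) | tMaxX 1.6800 tMaxY 0.5774 | tΔX 2.0000 tΔY 1.1547
    t=0.5774 [y] (1,6)
    t=1.6800 [x] (2,6)
    t=1.7321 [y] (2,7)
    t=2.8868 [y] (2,8) — stop
  → r_1 = 2.8868
beam 2: φ=0°, α=105°
  cosα=-0.2588 sinα=0.9659 | (1,5) | tMaxX 0.6182 tMaxY 0.5176 | tΔX 3.8637 tΔY 1.0353
    t=0.5176 [y] (1,6)
    t=0.6182 [x] (0,6) — stop
  → r_2 = 0.6182
beam 3: φ=45°, α=150°
  cosα=-0.8660 sinα=0.5000 | (1,5) | tMaxX 0.1848 tMaxY 1.0000 | tΔX 1.1547 tΔY 2.0000
    t=0.1848 [x] (0,5) — stop
  → r_3 = 0.1848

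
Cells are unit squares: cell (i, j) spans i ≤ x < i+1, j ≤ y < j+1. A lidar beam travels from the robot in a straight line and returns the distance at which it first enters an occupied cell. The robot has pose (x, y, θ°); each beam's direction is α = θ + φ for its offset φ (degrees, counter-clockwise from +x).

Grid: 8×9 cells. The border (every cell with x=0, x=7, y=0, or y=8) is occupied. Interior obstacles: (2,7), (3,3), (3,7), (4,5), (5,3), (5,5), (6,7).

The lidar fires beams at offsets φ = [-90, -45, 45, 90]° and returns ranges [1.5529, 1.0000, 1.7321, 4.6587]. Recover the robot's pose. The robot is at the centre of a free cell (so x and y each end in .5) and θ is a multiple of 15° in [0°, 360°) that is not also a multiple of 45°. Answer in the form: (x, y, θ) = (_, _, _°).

Enumerate (i+0.5, j+0.5, θ) over the 35 free cells and 16 admissible headings. For each, cast all 4 beams and compare to the given ranges.
  (2.5, 6.5, 165°): beam 1 = 0.5176 ≠ 1.5529 ✗
  (4.5, 1.5, 255°): beam 1 = 3.6235 ≠ 1.5529 ✗
  (2.5, 5.5, 240°): beam 1 = 1.7321 ≠ 1.5529 ✗
  (6.5, 3.5, 240°): beam 1 = 0.5774 ≠ 1.5529 ✗
  …
  (5.5, 6.5, 105°): r_1=1.5529, r_2=1.0000, r_3=1.7321, r_4=4.6587 — all match ✓
Only this pose fits every beam.

(x, y, θ) = (5.5, 6.5, 105°)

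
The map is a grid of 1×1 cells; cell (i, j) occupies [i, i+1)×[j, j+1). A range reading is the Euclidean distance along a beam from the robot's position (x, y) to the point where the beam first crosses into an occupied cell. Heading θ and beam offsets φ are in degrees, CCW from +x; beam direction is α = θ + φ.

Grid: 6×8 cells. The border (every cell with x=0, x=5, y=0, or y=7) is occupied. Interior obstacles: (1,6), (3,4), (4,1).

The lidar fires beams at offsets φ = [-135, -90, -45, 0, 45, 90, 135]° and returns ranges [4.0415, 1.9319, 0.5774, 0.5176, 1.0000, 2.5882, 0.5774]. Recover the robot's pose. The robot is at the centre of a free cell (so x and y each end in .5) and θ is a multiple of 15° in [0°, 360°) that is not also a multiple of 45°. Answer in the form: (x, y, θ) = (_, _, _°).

(x, y, θ) = (4.5, 4.5, 15°)

The pose lattice has 21·16 = 336 candidates. Test each by forward raycasting.
  (4.5, 2.5, 105°): beam 1 = 0.5774 ≠ 4.0415 ✗
  (3.5, 2.5, 195°): beam 1 = 3.0000 ≠ 4.0415 ✗
  (2.5, 5.5, 300°): beam 1 = 1.5529 ≠ 4.0415 ✗
  (2.5, 6.5, 75°): beam 1 = 1.7321 ≠ 4.0415 ✗
  (4.5, 4.5, 30°): beam 1 = 3.6235 ≠ 4.0415 ✗
  …
  (4.5, 4.5, 15°): r_1=4.0415, r_2=1.9319, r_3=0.5774, r_4=0.5176, r_5=1.0000, r_6=2.5882, r_7=0.5774 — all match ✓
Only this pose fits every beam.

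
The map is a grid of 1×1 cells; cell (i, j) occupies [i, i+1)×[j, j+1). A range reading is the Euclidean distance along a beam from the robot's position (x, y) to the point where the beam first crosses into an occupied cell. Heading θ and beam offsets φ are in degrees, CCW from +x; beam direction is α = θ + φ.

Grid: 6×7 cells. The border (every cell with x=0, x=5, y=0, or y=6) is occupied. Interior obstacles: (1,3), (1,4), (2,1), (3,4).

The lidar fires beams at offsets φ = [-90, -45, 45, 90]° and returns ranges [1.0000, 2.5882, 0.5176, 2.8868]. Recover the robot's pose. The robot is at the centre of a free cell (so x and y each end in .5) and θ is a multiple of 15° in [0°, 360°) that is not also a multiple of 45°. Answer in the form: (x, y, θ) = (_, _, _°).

(x, y, θ) = (2.5, 3.5, 150°)

The pose lattice has 16·16 = 256 candidates. Test each by forward raycasting.
  (2.5, 4.5, 345°): beam 1 = 3.6235 ≠ 1.0000 ✗
  (2.5, 5.5, 150°): beam 1 = 0.5774 ≠ 1.0000 ✗
  (4.5, 2.5, 330°): beam 1 = 1.7321 ≠ 1.0000 ✗
  …
  (2.5, 3.5, 150°): r_1=1.0000, r_2=2.5882, r_3=0.5176, r_4=2.8868 — all match ✓
No second candidate reproduces the full scan.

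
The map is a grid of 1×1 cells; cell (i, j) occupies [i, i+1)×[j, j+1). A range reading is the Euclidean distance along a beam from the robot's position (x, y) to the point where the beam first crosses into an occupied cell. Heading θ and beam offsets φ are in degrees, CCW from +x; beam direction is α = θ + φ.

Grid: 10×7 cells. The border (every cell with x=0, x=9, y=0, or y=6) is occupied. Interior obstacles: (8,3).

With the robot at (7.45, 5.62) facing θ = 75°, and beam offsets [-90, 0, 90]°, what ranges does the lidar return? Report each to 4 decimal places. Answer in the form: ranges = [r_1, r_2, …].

ranges = [1.6047, 0.3934, 1.4682]

beam 1: φ=-90°, α=345°
  direction (0.9659, -0.2588); cell (7,5); t to first gridline: x 0.5694, y 2.3955 (then +1.0353 / +3.8637)
    (8,5) via x @ 0.5694
    (9,5) via x @ 1.6047  # hit
  → r_1 = 1.6047
beam 2: φ=0°, α=75°
  direction (0.2588, 0.9659); cell (7,5); t to first gridline: x 2.1250, y 0.3934 (then +3.8637 / +1.0353)
    (7,6) via y @ 0.3934  # hit
  → r_2 = 0.3934
beam 3: φ=90°, α=165°
  direction (-0.9659, 0.2588); cell (7,5); t to first gridline: x 0.4659, y 1.4682 (then +1.0353 / +3.8637)
    (6,5) via x @ 0.4659
    (6,6) via y @ 1.4682  # hit
  → r_3 = 1.4682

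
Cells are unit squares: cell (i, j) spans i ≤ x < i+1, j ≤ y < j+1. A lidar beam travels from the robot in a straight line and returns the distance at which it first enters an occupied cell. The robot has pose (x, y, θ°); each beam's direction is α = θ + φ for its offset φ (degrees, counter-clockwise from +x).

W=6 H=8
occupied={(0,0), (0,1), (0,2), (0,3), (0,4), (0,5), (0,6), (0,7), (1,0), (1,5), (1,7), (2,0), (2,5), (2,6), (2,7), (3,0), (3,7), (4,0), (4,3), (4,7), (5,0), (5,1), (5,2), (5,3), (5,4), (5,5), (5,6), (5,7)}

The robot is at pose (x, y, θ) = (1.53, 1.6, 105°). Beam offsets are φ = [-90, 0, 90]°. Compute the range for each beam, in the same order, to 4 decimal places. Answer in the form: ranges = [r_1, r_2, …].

ranges = [3.5924, 2.0478, 0.5487]

beam 1: φ=-90°, α=15°
  dir = (cos 15°, sin 15°) = (0.9659, 0.2588); from cell (1,1)
  next x-line at t=0.4866, next y-line at t=1.5455; Δt_x=1.0353, Δt_y=3.8637
    x: enter (2,1) at t=0.4866
    x: enter (3,1) at t=1.5219
    y: enter (3,2) at t=1.5455
    x: enter (4,2) at t=2.5571
    x: enter (5,2) at t=3.5924 ← occupied
  → r_1 = 3.5924
beam 2: φ=0°, α=105°
  dir = (cos 105°, sin 105°) = (-0.2588, 0.9659); from cell (1,1)
  next x-line at t=2.0478, next y-line at t=0.4141; Δt_x=3.8637, Δt_y=1.0353
    y: enter (1,2) at t=0.4141
    y: enter (1,3) at t=1.4494
    x: enter (0,3) at t=2.0478 ← occupied
  → r_2 = 2.0478
beam 3: φ=90°, α=195°
  dir = (cos 195°, sin 195°) = (-0.9659, -0.2588); from cell (1,1)
  next x-line at t=0.5487, next y-line at t=2.3182; Δt_x=1.0353, Δt_y=3.8637
    x: enter (0,1) at t=0.5487 ← occupied
  → r_3 = 0.5487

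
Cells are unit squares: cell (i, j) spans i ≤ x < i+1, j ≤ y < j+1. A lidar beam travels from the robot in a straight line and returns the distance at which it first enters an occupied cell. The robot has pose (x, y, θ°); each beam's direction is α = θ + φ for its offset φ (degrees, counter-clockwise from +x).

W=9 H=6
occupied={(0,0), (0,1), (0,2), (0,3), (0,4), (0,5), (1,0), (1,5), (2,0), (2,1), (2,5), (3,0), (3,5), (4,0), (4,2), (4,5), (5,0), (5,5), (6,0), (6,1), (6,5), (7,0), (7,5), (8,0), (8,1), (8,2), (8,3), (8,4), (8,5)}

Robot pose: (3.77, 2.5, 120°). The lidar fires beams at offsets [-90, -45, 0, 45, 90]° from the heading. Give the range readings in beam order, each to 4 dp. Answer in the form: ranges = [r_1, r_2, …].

beam 1: φ=-90°, α=30°
  d=(0.8660,0.5000)  start (3,2)  tX=0.2656 tY=1.0000  stride 1/|dx|=1.1547 1/|dy|=2.0000
    cross x-line → (4,2), t=0.2656 (wall)
  → r_1 = 0.2656
beam 2: φ=-45°, α=75°
  d=(0.2588,0.9659)  start (3,2)  tX=0.8887 tY=0.5176  stride 1/|dx|=3.8637 1/|dy|=1.0353
    cross y-line → (3,3), t=0.5176
    cross x-line → (4,3), t=0.8887
    cross y-line → (4,4), t=1.5529
    cross y-line → (4,5), t=2.5882 (wall)
  → r_2 = 2.5882
beam 3: φ=0°, α=120°
  d=(-0.5000,0.8660)  start (3,2)  tX=1.5400 tY=0.5774  stride 1/|dx|=2.0000 1/|dy|=1.1547
    cross y-line → (3,3), t=0.5774
    cross x-line → (2,3), t=1.5400
    cross y-line → (2,4), t=1.7321
    cross y-line → (2,5), t=2.8868 (wall)
  → r_3 = 2.8868
beam 4: φ=45°, α=165°
  d=(-0.9659,0.2588)  start (3,2)  tX=0.7972 tY=1.9319  stride 1/|dx|=1.0353 1/|dy|=3.8637
    cross x-line → (2,2), t=0.7972
    cross x-line → (1,2), t=1.8324
    cross y-line → (1,3), t=1.9319
    cross x-line → (0,3), t=2.8677 (wall)
  → r_4 = 2.8677
beam 5: φ=90°, α=210°
  d=(-0.8660,-0.5000)  start (3,2)  tX=0.8891 tY=1.0000  stride 1/|dx|=1.1547 1/|dy|=2.0000
    cross x-line → (2,2), t=0.8891
    cross y-line → (2,1), t=1.0000 (wall)
  → r_5 = 1.0000

ranges = [0.2656, 2.5882, 2.8868, 2.8677, 1.0000]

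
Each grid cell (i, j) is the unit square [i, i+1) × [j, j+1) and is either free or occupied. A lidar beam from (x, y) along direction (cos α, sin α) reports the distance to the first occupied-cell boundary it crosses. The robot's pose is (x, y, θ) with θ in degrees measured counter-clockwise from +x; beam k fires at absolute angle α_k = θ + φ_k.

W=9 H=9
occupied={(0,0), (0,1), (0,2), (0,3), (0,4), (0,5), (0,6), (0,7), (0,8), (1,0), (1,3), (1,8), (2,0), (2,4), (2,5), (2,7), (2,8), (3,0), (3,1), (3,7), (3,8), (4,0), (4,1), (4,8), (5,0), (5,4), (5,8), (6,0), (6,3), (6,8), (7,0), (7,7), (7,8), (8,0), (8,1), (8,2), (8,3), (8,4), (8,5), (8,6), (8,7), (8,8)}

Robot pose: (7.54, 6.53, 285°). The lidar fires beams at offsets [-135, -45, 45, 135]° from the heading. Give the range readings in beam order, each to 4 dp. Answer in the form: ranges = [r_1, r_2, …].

ranges = [2.9400, 2.9214, 0.5312, 0.5427]

beam 1: φ=-135°, α=150°
  cosα=-0.8660 sinα=0.5000 | (7,6) | tMaxX 0.6235 tMaxY 0.9400 | tΔX 1.1547 tΔY 2.0000
    t=0.6235 [x] (6,6)
    t=0.9400 [y] (6,7)
    t=1.7782 [x] (5,7)
    t=2.9329 [x] (4,7)
    t=2.9400 [y] (4,8) — stop
  → r_1 = 2.9400
beam 2: φ=-45°, α=240°
  cosα=-0.5000 sinα=-0.8660 | (7,6) | tMaxX 1.0800 tMaxY 0.6120 | tΔX 2.0000 tΔY 1.1547
    t=0.6120 [y] (7,5)
    t=1.0800 [x] (6,5)
    t=1.7667 [y] (6,4)
    t=2.9214 [y] (6,3) — stop
  → r_2 = 2.9214
beam 3: φ=45°, α=330°
  cosα=0.8660 sinα=-0.5000 | (7,6) | tMaxX 0.5312 tMaxY 1.0600 | tΔX 1.1547 tΔY 2.0000
    t=0.5312 [x] (8,6) — stop
  → r_3 = 0.5312
beam 4: φ=135°, α=60°
  cosα=0.5000 sinα=0.8660 | (7,6) | tMaxX 0.9200 tMaxY 0.5427 | tΔX 2.0000 tΔY 1.1547
    t=0.5427 [y] (7,7) — stop
  → r_4 = 0.5427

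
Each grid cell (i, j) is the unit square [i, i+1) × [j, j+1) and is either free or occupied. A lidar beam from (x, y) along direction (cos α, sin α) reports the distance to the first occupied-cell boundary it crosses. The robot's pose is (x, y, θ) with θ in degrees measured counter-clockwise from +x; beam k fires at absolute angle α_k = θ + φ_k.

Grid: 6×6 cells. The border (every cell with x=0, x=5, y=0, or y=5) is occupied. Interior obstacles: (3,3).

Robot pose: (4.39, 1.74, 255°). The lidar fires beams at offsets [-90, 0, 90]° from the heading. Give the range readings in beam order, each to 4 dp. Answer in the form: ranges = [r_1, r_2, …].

ranges = [3.5096, 0.7661, 0.6315]

beam 1: φ=-90°, α=165°
  direction (-0.9659, 0.2588); cell (4,1); t to first gridline: x 0.4038, y 1.0046 (then +1.0353 / +3.8637)
    (3,1) via x @ 0.4038
    (3,2) via y @ 1.0046
    (2,2) via x @ 1.4390
    (1,2) via x @ 2.4743
    (0,2) via x @ 3.5096  # hit
  → r_1 = 3.5096
beam 2: φ=0°, α=255°
  direction (-0.2588, -0.9659); cell (4,1); t to first gridline: x 1.5068, y 0.7661 (then +3.8637 / +1.0353)
    (4,0) via y @ 0.7661  # hit
  → r_2 = 0.7661
beam 3: φ=90°, α=345°
  direction (0.9659, -0.2588); cell (4,1); t to first gridline: x 0.6315, y 2.8591 (then +1.0353 / +3.8637)
    (5,1) via x @ 0.6315  # hit
  → r_3 = 0.6315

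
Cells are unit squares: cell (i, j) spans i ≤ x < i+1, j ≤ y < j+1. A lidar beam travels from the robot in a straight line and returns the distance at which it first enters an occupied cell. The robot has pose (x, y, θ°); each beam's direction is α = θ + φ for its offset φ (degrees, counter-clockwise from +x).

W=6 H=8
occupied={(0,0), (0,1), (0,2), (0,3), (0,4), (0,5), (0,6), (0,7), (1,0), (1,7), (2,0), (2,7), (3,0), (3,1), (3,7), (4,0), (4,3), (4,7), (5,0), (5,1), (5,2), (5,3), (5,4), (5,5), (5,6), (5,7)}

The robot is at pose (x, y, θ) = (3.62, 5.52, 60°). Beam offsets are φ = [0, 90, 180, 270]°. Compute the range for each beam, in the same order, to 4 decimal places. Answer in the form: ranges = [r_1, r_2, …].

ranges = [1.7090, 2.9600, 5.2192, 1.5935]

beam 1: φ=0°, α=60°
  d=(0.5000,0.8660)  start (3,5)  tX=0.7600 tY=0.5543  stride 1/|dx|=2.0000 1/|dy|=1.1547
    cross y-line → (3,6), t=0.5543
    cross x-line → (4,6), t=0.7600
    cross y-line → (4,7), t=1.7090 (wall)
  → r_1 = 1.7090
beam 2: φ=90°, α=150°
  d=(-0.8660,0.5000)  start (3,5)  tX=0.7159 tY=0.9600  stride 1/|dx|=1.1547 1/|dy|=2.0000
    cross x-line → (2,5), t=0.7159
    cross y-line → (2,6), t=0.9600
    cross x-line → (1,6), t=1.8706
    cross y-line → (1,7), t=2.9600 (wall)
  → r_2 = 2.9600
beam 3: φ=180°, α=240°
  d=(-0.5000,-0.8660)  start (3,5)  tX=1.2400 tY=0.6004  stride 1/|dx|=2.0000 1/|dy|=1.1547
    cross y-line → (3,4), t=0.6004
    cross x-line → (2,4), t=1.2400
    cross y-line → (2,3), t=1.7551
    cross y-line → (2,2), t=2.9098
    cross x-line → (1,2), t=3.2400
    cross y-line → (1,1), t=4.0645
    cross y-line → (1,0), t=5.2192 (wall)
  → r_3 = 5.2192
beam 4: φ=270°, α=330°
  d=(0.8660,-0.5000)  start (3,5)  tX=0.4388 tY=1.0400  stride 1/|dx|=1.1547 1/|dy|=2.0000
    cross x-line → (4,5), t=0.4388
    cross y-line → (4,4), t=1.0400
    cross x-line → (5,4), t=1.5935 (wall)
  → r_4 = 1.5935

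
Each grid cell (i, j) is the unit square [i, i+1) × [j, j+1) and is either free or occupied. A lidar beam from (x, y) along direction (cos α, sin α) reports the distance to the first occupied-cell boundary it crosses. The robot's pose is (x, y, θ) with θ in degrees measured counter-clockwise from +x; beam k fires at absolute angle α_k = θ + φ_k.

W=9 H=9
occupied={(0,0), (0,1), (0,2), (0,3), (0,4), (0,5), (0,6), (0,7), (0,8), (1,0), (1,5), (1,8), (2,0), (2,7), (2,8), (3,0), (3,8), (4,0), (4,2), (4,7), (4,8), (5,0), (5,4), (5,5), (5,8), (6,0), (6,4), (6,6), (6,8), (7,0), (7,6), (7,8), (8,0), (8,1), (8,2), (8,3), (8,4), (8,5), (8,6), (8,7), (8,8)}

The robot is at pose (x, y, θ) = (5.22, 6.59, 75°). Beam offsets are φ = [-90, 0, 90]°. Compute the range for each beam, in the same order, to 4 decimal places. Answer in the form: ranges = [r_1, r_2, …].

beam 1: φ=-90°, α=345°
  d=(0.9659,-0.2588)  start (5,6)  tX=0.8075 tY=2.2796  stride 1/|dx|=1.0353 1/|dy|=3.8637
    cross x-line → (6,6), t=0.8075 (wall)
  → r_1 = 0.8075
beam 2: φ=0°, α=75°
  d=(0.2588,0.9659)  start (5,6)  tX=3.0137 tY=0.4245  stride 1/|dx|=3.8637 1/|dy|=1.0353
    cross y-line → (5,7), t=0.4245
    cross y-line → (5,8), t=1.4597 (wall)
  → r_2 = 1.4597
beam 3: φ=90°, α=165°
  d=(-0.9659,0.2588)  start (5,6)  tX=0.2278 tY=1.5841  stride 1/|dx|=1.0353 1/|dy|=3.8637
    cross x-line → (4,6), t=0.2278
    cross x-line → (3,6), t=1.2630
    cross y-line → (3,7), t=1.5841
    cross x-line → (2,7), t=2.2983 (wall)
  → r_3 = 2.2983

ranges = [0.8075, 1.4597, 2.2983]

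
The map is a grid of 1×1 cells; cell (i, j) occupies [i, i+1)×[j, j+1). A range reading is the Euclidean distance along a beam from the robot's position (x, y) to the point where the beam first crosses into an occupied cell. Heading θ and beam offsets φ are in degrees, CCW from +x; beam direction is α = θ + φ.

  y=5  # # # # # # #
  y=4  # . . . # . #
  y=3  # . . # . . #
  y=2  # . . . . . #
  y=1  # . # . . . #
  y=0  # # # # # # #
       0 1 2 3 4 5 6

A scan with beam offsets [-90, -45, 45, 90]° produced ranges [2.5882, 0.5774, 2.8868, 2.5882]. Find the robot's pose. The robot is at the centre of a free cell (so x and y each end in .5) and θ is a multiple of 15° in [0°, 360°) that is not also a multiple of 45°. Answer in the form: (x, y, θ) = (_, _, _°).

The pose lattice has 17·16 = 272 candidates. Test each by forward raycasting.
  (3.5, 1.5, 30°): beam 1 = 0.5774 ≠ 2.5882 ✗
  (4.5, 1.5, 60°): beam 1 = 1.0000 ≠ 2.5882 ✗
  (1.5, 4.5, 120°): beam 1 = 1.0000 ≠ 2.5882 ✗
  (1.5, 1.5, 210°): beam 1 = 1.0000 ≠ 2.5882 ✗
  …
  (3.5, 2.5, 105°): r_1=2.5882, r_2=0.5774, r_3=2.8868, r_4=2.5882 — all match ✓
Only this pose fits every beam.

(x, y, θ) = (3.5, 2.5, 105°)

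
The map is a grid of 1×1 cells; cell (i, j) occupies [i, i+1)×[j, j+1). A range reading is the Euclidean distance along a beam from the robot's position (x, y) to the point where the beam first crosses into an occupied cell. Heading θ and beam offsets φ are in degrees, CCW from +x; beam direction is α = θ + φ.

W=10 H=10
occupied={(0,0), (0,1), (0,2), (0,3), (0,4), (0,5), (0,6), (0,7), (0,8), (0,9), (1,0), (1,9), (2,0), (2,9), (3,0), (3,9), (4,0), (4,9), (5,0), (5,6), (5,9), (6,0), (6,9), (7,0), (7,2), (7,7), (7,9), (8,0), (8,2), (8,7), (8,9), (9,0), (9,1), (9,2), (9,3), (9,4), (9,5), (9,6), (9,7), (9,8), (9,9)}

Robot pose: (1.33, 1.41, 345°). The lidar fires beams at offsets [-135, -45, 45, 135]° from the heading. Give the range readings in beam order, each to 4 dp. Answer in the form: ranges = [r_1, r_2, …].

beam 1: φ=-135°, α=210°
  direction (-0.8660, -0.5000); cell (1,1); t to first gridline: x 0.3811, y 0.8200 (then +1.1547 / +2.0000)
    (0,1) via x @ 0.3811  # hit
  → r_1 = 0.3811
beam 2: φ=-45°, α=300°
  direction (0.5000, -0.8660); cell (1,1); t to first gridline: x 1.3400, y 0.4734 (then +2.0000 / +1.1547)
    (1,0) via y @ 0.4734  # hit
  → r_2 = 0.4734
beam 3: φ=45°, α=30°
  direction (0.8660, 0.5000); cell (1,1); t to first gridline: x 0.7736, y 1.1800 (then +1.1547 / +2.0000)
    (2,1) via x @ 0.7736
    (2,2) via y @ 1.1800
    (3,2) via x @ 1.9283
    (4,2) via x @ 3.0831
    (4,3) via y @ 3.1800
    (5,3) via x @ 4.2378
    (5,4) via y @ 5.1800
    (6,4) via x @ 5.3925
    (7,4) via x @ 6.5472
    (7,5) via y @ 7.1800
    (8,5) via x @ 7.7019
    (9,5) via x @ 8.8566  # hit
  → r_3 = 8.8566
beam 4: φ=135°, α=120°
  direction (-0.5000, 0.8660); cell (1,1); t to first gridline: x 0.6600, y 0.6813 (then +2.0000 / +1.1547)
    (0,1) via x @ 0.6600  # hit
  → r_4 = 0.6600

ranges = [0.3811, 0.4734, 8.8566, 0.6600]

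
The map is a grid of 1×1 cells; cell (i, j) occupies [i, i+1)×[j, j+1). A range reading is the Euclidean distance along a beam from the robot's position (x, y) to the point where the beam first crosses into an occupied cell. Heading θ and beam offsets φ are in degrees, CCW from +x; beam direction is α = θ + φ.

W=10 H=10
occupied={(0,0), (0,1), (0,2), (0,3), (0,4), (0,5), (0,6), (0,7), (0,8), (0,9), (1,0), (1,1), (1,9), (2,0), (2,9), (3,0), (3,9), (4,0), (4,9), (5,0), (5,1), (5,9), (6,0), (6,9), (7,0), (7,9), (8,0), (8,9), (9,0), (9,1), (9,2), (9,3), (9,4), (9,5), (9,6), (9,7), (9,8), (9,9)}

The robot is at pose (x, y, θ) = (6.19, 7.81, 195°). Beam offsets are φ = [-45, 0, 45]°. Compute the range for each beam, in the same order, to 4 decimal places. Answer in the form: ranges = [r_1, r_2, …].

ranges = [2.3800, 5.3731, 7.8635]

beam 1: φ=-45°, α=150°
  direction (-0.8660, 0.5000); cell (6,7); t to first gridline: x 0.2194, y 0.3800 (then +1.1547 / +2.0000)
    (5,7) via x @ 0.2194
    (5,8) via y @ 0.3800
    (4,8) via x @ 1.3741
    (4,9) via y @ 2.3800  # hit
  → r_1 = 2.3800
beam 2: φ=0°, α=195°
  direction (-0.9659, -0.2588); cell (6,7); t to first gridline: x 0.1967, y 3.1296 (then +1.0353 / +3.8637)
    (5,7) via x @ 0.1967
    (4,7) via x @ 1.2320
    (3,7) via x @ 2.2673
    (3,6) via y @ 3.1296
    (2,6) via x @ 3.3025
    (1,6) via x @ 4.3378
    (0,6) via x @ 5.3731  # hit
  → r_2 = 5.3731
beam 3: φ=45°, α=240°
  direction (-0.5000, -0.8660); cell (6,7); t to first gridline: x 0.3800, y 0.9353 (then +2.0000 / +1.1547)
    (5,7) via x @ 0.3800
    (5,6) via y @ 0.9353
    (5,5) via y @ 2.0900
    (4,5) via x @ 2.3800
    (4,4) via y @ 3.2447
    (3,4) via x @ 4.3800
    (3,3) via y @ 4.3994
    (3,2) via y @ 5.5541
    (2,2) via x @ 6.3800
    (2,1) via y @ 6.7088
    (2,0) via y @ 7.8635  # hit
  → r_3 = 7.8635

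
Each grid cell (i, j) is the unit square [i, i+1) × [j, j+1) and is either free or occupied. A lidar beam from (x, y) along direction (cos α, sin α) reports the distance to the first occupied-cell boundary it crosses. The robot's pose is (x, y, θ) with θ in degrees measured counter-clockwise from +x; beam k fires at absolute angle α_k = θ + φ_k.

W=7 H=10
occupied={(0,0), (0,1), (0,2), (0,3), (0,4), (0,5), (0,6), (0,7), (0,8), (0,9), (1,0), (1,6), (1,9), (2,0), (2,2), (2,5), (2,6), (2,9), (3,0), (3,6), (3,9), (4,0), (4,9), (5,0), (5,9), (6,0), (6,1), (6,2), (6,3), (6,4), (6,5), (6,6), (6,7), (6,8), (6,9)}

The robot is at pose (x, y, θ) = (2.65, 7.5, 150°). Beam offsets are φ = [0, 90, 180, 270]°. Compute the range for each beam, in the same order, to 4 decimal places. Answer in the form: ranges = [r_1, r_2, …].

ranges = [1.9053, 0.5774, 1.0000, 1.7321]

beam 1: φ=0°, α=150°
  direction (-0.8660, 0.5000); cell (2,7); t to first gridline: x 0.7506, y 1.0000 (then +1.1547 / +2.0000)
    (1,7) via x @ 0.7506
    (1,8) via y @ 1.0000
    (0,8) via x @ 1.9053  # hit
  → r_1 = 1.9053
beam 2: φ=90°, α=240°
  direction (-0.5000, -0.8660); cell (2,7); t to first gridline: x 1.3000, y 0.5774 (then +2.0000 / +1.1547)
    (2,6) via y @ 0.5774  # hit
  → r_2 = 0.5774
beam 3: φ=180°, α=330°
  direction (0.8660, -0.5000); cell (2,7); t to first gridline: x 0.4041, y 1.0000 (then +1.1547 / +2.0000)
    (3,7) via x @ 0.4041
    (3,6) via y @ 1.0000  # hit
  → r_3 = 1.0000
beam 4: φ=270°, α=60°
  direction (0.5000, 0.8660); cell (2,7); t to first gridline: x 0.7000, y 0.5774 (then +2.0000 / +1.1547)
    (2,8) via y @ 0.5774
    (3,8) via x @ 0.7000
    (3,9) via y @ 1.7321  # hit
  → r_4 = 1.7321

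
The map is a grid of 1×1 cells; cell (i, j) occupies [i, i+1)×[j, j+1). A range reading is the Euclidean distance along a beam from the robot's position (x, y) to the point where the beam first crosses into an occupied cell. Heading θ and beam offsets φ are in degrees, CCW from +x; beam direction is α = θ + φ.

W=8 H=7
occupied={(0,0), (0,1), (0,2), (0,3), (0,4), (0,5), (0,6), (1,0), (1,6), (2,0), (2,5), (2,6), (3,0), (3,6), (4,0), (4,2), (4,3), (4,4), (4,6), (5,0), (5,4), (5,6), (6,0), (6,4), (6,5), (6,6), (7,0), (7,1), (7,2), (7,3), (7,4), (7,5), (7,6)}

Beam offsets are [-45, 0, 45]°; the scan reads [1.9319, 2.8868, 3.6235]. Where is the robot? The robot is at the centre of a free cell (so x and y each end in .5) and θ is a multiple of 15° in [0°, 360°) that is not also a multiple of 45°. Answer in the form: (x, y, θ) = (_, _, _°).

Candidates: 23 free-cell centres × 16 headings = 368 poses. Raycast each; keep the one whose scan matches to 4 dp.
  (2.5, 1.5, 15°): beam 1 = 1.0000 ≠ 1.9319 ✗
  (5.5, 5.5, 105°): beam 1 = 0.5774 ≠ 1.9319 ✗
  (2.5, 1.5, 105°): beam 1 = 3.0000 ≠ 1.9319 ✗
  (5.5, 1.5, 195°): beam 1 = 1.0000 ≠ 1.9319 ✗
  …
  (1.5, 1.5, 30°): r_1=1.9319, r_2=2.8868, r_3=3.6235 — all match ✓
Only this pose fits every beam.

(x, y, θ) = (1.5, 1.5, 30°)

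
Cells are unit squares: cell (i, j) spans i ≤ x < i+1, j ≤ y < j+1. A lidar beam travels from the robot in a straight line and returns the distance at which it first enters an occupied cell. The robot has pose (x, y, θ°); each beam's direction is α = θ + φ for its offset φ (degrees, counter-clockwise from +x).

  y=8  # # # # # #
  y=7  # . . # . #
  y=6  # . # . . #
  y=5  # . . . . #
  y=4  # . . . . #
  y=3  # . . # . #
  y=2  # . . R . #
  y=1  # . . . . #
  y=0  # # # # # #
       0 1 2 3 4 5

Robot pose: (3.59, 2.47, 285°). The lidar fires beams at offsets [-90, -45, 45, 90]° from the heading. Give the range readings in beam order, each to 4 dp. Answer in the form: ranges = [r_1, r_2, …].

ranges = [2.6814, 1.6974, 1.6281, 1.4597]

beam 1: φ=-90°, α=195°
  cosα=-0.9659 sinα=-0.2588 | (3,2) | tMaxX 0.6108 tMaxY 1.8159 | tΔX 1.0353 tΔY 3.8637
    t=0.6108 [x] (2,2)
    t=1.6461 [x] (1,2)
    t=1.8159 [y] (1,1)
    t=2.6814 [x] (0,1) — stop
  → r_1 = 2.6814
beam 2: φ=-45°, α=240°
  cosα=-0.5000 sinα=-0.8660 | (3,2) | tMaxX 1.1800 tMaxY 0.5427 | tΔX 2.0000 tΔY 1.1547
    t=0.5427 [y] (3,1)
    t=1.1800 [x] (2,1)
    t=1.6974 [y] (2,0) — stop
  → r_2 = 1.6974
beam 3: φ=45°, α=330°
  cosα=0.8660 sinα=-0.5000 | (3,2) | tMaxX 0.4734 tMaxY 0.9400 | tΔX 1.1547 tΔY 2.0000
    t=0.4734 [x] (4,2)
    t=0.9400 [y] (4,1)
    t=1.6281 [x] (5,1) — stop
  → r_3 = 1.6281
beam 4: φ=90°, α=15°
  cosα=0.9659 sinα=0.2588 | (3,2) | tMaxX 0.4245 tMaxY 2.0478 | tΔX 1.0353 tΔY 3.8637
    t=0.4245 [x] (4,2)
    t=1.4597 [x] (5,2) — stop
  → r_4 = 1.4597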